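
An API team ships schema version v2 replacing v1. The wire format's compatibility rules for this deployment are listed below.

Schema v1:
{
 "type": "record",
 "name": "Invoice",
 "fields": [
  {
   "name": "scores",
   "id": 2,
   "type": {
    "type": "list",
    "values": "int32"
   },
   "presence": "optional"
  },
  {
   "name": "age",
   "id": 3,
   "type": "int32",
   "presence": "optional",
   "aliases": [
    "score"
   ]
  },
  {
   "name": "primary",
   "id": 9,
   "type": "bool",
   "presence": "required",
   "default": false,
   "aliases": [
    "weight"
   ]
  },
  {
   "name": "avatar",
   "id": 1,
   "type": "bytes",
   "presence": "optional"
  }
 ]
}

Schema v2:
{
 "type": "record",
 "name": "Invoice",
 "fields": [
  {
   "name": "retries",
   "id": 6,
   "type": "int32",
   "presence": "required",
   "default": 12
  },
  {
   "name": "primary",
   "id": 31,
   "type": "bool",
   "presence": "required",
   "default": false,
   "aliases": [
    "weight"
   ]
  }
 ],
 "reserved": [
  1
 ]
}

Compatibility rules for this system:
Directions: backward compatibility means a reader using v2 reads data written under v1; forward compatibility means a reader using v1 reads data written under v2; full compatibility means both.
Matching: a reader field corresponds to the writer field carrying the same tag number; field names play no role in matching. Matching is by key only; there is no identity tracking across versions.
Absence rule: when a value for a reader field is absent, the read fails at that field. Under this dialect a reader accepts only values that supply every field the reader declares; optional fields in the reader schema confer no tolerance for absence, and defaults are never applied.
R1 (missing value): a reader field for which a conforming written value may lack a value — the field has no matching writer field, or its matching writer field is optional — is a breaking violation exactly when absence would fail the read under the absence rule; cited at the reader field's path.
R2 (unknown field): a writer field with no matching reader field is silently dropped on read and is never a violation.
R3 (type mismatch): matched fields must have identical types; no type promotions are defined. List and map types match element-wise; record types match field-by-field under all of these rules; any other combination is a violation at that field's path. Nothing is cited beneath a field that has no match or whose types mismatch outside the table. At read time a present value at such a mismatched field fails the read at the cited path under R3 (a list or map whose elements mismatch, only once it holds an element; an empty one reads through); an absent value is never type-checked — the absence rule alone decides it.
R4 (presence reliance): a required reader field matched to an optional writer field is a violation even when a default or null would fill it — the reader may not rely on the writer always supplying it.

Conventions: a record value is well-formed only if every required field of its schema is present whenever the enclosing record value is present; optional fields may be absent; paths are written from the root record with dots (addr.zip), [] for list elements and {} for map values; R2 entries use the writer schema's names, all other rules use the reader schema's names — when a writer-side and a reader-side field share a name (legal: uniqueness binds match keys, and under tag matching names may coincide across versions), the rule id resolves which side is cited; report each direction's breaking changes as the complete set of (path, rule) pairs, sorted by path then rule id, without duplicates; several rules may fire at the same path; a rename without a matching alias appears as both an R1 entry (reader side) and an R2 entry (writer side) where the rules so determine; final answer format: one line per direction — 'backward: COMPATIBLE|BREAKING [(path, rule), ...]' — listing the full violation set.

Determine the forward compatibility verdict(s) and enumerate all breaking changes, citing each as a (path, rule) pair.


forward: BREAKING [(age, R1), (avatar, R1), (primary, R1), (scores, R1)]

arrows below run writer -> reader for Invoice
forward on Invoice — v1 reading data written by v2:
  scores: no writer-side match
  age: no writer-side match
  primary: no writer-side match
  avatar: no writer-side match
  writer retries: unknown to reader
  writer primary: unknown to reader
  R1 fires at age
  R1 fires at avatar
  R1 fires at primary
  R1 fires at scores
  => 4 violation(s): forward is BREAKING for Invoice
ruling out the remaining Invoice differences:
  removed field avatar from record Invoice (its key 1 joins the reserved list) -> affects backward compatibility only, which is not asked
  removed field age from record Invoice -> affects backward compatibility only, which is not asked
  removed field scores from record Invoice -> affects backward compatibility only, which is not asked
  added field retries to record Invoice: required int32, tag 6, default 12 (in v2 it sits immediately before primary) -> affects backward compatibility only, which is not asked


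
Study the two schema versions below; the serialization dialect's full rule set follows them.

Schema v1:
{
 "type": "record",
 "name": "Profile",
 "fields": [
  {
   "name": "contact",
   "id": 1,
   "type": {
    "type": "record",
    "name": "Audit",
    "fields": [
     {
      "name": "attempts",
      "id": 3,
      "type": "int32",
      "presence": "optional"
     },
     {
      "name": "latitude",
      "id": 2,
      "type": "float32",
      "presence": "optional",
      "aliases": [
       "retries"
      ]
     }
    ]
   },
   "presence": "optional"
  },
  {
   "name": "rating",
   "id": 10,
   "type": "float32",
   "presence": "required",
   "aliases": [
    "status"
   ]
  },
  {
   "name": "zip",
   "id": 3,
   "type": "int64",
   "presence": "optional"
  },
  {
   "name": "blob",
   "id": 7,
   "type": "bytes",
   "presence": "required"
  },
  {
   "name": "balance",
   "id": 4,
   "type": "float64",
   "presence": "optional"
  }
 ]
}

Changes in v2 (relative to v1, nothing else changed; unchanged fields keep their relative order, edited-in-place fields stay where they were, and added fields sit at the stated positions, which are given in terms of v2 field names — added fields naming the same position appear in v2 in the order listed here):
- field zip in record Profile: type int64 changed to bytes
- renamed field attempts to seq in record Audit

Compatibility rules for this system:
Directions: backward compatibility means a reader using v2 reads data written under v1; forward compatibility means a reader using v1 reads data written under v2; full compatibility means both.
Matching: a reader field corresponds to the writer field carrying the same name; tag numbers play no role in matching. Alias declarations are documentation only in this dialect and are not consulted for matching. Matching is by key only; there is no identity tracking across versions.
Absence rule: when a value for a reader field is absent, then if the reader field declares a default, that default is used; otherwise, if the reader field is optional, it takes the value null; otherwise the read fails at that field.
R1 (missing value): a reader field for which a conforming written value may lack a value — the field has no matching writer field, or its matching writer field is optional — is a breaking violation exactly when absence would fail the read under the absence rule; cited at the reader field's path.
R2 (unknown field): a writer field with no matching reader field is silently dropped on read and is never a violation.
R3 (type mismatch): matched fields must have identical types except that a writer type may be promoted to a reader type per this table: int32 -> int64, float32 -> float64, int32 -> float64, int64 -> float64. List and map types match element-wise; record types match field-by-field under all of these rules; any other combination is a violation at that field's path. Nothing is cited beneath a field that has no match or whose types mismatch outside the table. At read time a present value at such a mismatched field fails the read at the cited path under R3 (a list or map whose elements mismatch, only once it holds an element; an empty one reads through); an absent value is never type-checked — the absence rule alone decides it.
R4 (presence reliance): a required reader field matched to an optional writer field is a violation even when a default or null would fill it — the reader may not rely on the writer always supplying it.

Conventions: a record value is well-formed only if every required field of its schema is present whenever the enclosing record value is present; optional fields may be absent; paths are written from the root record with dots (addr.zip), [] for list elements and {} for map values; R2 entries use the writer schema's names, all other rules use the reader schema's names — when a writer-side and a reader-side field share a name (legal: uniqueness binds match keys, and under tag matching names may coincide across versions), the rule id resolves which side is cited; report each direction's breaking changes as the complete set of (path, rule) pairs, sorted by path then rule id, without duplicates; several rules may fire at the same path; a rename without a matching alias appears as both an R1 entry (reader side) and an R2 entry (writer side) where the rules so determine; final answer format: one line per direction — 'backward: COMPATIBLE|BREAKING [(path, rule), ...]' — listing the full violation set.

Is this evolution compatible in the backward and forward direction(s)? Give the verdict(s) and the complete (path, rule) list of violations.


backward: BREAKING [(zip, R3)]; forward: BREAKING [(zip, R3)]

arrows below run writer -> reader for Profile
checking backward for Profile: reader v2 against writer v1:
  contact <- contact (Audit -> Audit, writer optional)
  rating <- rating (float32 -> float32, writer required)
  zip <- zip (int64 -> bytes, writer optional)
  blob <- blob (bytes -> bytes, writer required)
  balance <- balance (float64 -> float64, writer optional)
  contact.seq has no writer counterpart
  contact.latitude <- contact.latitude (float32 -> float32, writer optional)
  contact.attempts (writer side), unknown to reader
  breaking: (zip, R3)
  => backward: BREAKING (1)
checking forward for Profile: reader v1 against writer v2:
  contact <- contact (Audit -> Audit, writer optional)
  rating <- rating (float32 -> float32, writer required)
  zip <- zip (bytes -> int64, writer optional)
  blob <- blob (bytes -> bytes, writer required)
  balance <- balance (float64 -> float64, writer optional)
  contact.attempts has no writer counterpart
  contact.latitude <- contact.latitude (float32 -> float32, writer optional)
  contact.seq (writer side), unknown to reader
  breaking: (zip, R3)
  => forward: BREAKING (1)


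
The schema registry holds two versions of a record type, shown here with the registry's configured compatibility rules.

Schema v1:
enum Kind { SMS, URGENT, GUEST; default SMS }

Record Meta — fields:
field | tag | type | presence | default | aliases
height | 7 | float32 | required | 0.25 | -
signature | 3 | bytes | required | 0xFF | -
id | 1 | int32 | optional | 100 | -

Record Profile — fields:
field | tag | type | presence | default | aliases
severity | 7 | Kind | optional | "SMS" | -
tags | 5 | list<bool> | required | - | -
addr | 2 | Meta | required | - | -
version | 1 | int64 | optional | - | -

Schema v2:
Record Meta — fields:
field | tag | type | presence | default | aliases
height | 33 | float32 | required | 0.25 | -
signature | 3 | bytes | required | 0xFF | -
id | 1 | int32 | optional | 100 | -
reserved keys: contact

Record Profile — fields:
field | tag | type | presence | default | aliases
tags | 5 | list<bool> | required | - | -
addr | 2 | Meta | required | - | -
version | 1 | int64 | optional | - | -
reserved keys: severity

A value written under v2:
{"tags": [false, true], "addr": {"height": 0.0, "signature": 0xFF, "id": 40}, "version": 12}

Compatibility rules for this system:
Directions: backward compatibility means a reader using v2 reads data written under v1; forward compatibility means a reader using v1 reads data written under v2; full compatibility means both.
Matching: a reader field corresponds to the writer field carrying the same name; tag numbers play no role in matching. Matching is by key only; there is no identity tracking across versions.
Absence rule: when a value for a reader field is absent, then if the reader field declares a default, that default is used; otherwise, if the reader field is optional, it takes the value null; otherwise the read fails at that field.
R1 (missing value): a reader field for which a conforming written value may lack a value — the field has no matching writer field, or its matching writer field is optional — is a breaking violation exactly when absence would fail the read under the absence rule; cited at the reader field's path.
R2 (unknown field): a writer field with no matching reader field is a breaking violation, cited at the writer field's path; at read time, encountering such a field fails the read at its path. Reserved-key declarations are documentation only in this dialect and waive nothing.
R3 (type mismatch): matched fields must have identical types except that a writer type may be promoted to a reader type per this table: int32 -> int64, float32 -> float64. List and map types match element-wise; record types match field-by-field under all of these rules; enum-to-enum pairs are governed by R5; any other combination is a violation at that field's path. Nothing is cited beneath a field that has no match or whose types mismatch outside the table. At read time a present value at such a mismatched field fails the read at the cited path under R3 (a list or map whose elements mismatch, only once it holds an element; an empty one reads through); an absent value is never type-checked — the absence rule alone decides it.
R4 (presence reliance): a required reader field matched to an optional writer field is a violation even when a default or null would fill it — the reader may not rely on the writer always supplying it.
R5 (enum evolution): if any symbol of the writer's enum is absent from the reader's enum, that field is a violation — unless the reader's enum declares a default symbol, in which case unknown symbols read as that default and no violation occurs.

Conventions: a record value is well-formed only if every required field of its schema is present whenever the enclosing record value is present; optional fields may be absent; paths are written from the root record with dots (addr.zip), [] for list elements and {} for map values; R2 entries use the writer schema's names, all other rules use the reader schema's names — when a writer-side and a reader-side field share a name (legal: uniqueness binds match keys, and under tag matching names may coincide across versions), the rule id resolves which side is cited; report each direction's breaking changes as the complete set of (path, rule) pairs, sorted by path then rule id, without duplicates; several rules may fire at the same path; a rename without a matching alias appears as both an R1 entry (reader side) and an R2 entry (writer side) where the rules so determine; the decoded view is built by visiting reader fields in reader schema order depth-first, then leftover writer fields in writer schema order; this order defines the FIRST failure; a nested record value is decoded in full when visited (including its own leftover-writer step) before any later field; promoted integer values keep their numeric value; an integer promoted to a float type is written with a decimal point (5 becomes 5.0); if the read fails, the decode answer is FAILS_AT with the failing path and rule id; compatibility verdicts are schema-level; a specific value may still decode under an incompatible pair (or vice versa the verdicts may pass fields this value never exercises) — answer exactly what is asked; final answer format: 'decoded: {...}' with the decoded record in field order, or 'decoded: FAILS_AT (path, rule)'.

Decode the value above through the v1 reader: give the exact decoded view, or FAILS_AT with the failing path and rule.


arrows below run writer -> reader for Profile
migrating the Profile value to v1:
  severity := "SMS" (absent -> default)
  tags := [false, true]
  addr.height := 0.0
  addr.signature := 0xFF
  addr.id := 40
  version := 12
  => decoded: {"severity": "SMS", "tags": [false, true], "addr": {"height": 0.0, "signature": 0xFF, "id": 40}, "version": 12}
ruling out the remaining Profile differences:
  removed field severity from record Profile (its key "severity" joins the reserved list) -> schema-level compatibility only; this Profile value's decode is unchanged
  field height in record Meta: tag 7 changed to 33 -> triggers nothing under the printed rules; the Profile answer is the same either way

decoded: {"severity": "SMS", "tags": [false, true], "addr": {"height": 0.0, "signature": 0xFF, "id": 40}, "version": 12}


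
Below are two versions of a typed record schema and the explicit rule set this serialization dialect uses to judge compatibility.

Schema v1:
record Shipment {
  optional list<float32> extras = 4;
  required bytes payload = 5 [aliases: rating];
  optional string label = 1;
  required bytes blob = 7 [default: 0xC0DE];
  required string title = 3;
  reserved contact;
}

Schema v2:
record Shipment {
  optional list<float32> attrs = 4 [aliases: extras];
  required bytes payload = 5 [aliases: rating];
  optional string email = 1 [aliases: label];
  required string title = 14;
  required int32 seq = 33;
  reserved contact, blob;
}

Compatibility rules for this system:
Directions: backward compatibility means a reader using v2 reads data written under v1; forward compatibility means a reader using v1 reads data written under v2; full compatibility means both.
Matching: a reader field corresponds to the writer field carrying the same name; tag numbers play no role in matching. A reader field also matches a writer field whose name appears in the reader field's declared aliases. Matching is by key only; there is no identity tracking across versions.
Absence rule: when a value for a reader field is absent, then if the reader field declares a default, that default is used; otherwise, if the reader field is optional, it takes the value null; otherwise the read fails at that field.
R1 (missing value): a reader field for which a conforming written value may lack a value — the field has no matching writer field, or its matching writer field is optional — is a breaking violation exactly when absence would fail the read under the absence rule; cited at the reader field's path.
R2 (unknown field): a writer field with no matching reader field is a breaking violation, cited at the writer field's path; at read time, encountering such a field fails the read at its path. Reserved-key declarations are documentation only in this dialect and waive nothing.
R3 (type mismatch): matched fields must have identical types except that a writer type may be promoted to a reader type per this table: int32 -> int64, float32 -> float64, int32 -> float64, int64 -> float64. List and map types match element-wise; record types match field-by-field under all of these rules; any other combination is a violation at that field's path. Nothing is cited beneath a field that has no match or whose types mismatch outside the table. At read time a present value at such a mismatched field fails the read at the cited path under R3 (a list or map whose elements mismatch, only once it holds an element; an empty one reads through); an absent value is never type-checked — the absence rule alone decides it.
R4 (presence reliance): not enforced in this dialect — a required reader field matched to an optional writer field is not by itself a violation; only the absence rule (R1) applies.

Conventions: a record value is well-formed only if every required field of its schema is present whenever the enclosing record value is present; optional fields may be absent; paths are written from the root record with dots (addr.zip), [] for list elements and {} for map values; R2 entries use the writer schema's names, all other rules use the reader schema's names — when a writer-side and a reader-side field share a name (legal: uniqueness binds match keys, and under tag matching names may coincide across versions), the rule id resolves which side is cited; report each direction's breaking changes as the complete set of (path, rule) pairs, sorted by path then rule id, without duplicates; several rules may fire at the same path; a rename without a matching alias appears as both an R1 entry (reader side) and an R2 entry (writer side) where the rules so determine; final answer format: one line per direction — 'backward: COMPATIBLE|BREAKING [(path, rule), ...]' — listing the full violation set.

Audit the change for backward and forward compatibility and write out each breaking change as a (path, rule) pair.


the writer's type comes first in each Shipment pair
checking backward for Shipment: reader v2 against writer v1:
  writer optional, list<float32> -> list<float32>: reader attrs maps from writer extras
  writer required, bytes -> bytes: reader payload maps from writer payload
  writer optional, string -> string: reader email maps from writer label
  writer required, string -> string: reader title maps from writer title
  seq: no writer-side match
  writer blob: unknown to reader
  rule R2 violated at blob
  rule R1 violated at seq
  => backward: BREAKING (2)
checking forward for Shipment: reader v1 against writer v2:
  extras: no writer-side match
  writer required, bytes -> bytes: reader payload maps from writer payload
  label: no writer-side match
  blob: no writer-side match
  writer required, string -> string: reader title maps from writer title
  writer attrs: unknown to reader
  writer email: unknown to reader
  writer seq: unknown to reader
  rule R2 violated at attrs
  rule R2 violated at email
  rule R2 violated at seq
  => forward: BREAKING (3)

backward: BREAKING [(blob, R2), (seq, R1)]; forward: BREAKING [(attrs, R2), (email, R2), (seq, R2)]


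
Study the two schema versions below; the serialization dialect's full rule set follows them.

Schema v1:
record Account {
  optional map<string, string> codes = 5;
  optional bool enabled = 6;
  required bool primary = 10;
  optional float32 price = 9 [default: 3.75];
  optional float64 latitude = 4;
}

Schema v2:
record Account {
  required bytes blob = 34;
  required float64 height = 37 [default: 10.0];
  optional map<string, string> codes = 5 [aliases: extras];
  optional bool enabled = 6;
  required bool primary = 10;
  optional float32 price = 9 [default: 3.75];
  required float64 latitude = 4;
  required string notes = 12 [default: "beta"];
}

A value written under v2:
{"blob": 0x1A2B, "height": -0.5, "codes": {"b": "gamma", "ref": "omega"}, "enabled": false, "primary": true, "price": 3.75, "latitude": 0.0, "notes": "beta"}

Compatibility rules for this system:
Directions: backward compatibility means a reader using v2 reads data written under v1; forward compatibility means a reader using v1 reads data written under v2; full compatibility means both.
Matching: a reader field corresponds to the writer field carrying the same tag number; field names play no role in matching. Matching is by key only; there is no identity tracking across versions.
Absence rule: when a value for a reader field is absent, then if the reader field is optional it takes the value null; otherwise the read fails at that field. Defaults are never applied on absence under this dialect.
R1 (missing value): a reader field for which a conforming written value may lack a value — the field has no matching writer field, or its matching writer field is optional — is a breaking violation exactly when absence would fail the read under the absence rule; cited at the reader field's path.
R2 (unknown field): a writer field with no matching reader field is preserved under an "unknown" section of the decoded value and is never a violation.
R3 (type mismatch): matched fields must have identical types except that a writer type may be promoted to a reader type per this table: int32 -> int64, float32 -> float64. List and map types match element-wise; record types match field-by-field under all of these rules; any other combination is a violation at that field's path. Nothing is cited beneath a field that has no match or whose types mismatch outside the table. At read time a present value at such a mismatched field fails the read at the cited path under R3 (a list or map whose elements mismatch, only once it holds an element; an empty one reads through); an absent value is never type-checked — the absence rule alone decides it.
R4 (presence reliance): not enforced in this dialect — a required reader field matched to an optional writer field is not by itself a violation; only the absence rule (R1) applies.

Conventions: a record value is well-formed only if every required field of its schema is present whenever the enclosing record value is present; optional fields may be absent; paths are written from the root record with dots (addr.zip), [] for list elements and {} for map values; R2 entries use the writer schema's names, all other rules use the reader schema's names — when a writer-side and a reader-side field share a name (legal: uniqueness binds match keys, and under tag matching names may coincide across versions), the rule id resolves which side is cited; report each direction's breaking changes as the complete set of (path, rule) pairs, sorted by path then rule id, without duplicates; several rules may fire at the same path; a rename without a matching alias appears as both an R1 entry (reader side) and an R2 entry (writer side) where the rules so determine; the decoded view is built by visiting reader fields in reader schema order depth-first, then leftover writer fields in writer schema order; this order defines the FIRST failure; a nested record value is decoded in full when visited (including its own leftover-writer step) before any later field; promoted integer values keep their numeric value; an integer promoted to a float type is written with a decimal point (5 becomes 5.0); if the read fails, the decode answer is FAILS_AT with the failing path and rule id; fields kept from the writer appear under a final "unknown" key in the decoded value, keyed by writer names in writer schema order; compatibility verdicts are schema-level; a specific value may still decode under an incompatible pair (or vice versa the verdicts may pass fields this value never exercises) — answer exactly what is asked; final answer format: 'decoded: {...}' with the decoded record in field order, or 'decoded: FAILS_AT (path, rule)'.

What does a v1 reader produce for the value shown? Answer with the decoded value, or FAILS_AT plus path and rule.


decoded: {"codes": {"b": "gamma", "ref": "omega"}, "enabled": false, "primary": true, "price": 3.75, "latitude": 0.0, "unknown": {"blob": 0x1A2B, "height": -0.5, "notes": "beta"}}

the writer's type comes first in each Account pair
decoding the Account value with the v1 reader:
  codes := {"b": "gamma", "ref": "omega"}
  enabled := false
  primary := true
  price := 3.75
  latitude := 0.0
  writer blob: kept under "unknown"
  writer height: kept under "unknown"
  writer notes: kept under "unknown"
  => decoded: {"codes": {"b": "gamma", "ref": "omega"}, "enabled": false, "primary": true, "price": 3.75, "latitude": 0.0, "unknown": {"blob": 0x1A2B, "height": -0.5, "notes": "beta"}}
checking off the Account differences that do not matter here:
  field latitude in record Account: optional changed to required -> schema-level compatibility only; this Account value's decode is unchanged


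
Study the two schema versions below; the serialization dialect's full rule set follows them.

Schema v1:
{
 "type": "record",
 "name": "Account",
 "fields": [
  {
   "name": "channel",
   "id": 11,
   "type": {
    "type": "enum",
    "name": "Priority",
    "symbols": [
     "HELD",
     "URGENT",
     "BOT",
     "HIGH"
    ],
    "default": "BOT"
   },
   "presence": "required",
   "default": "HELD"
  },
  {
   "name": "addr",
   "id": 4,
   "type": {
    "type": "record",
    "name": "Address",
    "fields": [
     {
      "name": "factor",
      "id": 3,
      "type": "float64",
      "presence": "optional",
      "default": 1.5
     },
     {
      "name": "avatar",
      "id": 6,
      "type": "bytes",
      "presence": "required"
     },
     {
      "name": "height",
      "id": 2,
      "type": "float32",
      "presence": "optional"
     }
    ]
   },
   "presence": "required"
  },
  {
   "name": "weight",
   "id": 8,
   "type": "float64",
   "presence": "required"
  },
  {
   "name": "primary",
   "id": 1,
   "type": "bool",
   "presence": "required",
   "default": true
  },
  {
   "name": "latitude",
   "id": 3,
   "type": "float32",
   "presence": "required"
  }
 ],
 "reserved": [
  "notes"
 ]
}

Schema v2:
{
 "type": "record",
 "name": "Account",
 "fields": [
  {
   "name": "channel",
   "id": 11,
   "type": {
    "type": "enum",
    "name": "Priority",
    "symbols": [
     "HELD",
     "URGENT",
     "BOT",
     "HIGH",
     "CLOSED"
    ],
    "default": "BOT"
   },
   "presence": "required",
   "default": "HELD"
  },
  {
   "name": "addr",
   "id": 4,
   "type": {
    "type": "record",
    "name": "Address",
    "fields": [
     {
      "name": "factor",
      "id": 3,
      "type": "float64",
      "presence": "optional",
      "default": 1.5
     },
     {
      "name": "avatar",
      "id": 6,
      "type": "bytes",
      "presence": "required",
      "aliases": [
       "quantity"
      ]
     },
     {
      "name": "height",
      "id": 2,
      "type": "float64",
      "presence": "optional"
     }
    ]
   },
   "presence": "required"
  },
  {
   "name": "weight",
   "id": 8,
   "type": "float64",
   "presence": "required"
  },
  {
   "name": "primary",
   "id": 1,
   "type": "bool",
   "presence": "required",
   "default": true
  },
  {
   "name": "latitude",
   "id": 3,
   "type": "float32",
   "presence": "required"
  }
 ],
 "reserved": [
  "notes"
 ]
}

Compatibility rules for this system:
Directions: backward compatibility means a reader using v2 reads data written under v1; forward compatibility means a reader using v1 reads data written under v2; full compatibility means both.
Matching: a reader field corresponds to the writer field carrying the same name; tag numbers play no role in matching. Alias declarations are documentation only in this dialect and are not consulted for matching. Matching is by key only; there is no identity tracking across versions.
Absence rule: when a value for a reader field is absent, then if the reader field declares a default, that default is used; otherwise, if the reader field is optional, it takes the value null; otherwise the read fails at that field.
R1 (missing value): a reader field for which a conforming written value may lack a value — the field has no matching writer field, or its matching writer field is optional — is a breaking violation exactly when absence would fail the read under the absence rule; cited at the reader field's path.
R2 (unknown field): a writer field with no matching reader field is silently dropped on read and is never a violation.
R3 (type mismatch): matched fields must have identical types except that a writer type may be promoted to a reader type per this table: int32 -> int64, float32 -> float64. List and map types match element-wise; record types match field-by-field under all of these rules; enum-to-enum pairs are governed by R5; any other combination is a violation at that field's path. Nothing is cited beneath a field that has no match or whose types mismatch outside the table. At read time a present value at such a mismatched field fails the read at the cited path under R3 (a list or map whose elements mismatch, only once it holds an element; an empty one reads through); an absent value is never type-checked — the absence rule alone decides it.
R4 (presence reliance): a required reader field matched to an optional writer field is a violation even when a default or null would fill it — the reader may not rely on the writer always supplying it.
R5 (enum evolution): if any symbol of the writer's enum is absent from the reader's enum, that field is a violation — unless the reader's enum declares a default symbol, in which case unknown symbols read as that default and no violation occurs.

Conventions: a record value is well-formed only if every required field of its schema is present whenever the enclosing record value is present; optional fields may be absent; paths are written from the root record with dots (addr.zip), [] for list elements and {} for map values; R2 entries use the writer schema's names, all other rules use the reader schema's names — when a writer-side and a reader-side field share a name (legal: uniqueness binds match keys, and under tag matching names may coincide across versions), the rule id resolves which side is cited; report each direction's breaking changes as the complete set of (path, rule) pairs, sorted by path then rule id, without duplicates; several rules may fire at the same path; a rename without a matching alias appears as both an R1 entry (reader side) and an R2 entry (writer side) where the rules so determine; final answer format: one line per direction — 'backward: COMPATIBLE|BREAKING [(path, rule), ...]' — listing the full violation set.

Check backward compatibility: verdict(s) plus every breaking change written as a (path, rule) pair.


backward: COMPATIBLE []

arrows below run writer -> reader for Account
checking backward for Account: reader v2 against writer v1:
  channel: Priority -> Priority, writer required; from channel
  addr: Address -> Address, writer required; from addr
  weight: float64 -> float64, writer required; from weight
  primary: bool -> bool, writer required; from primary
  latitude: float32 -> float32, writer required; from latitude
  addr.factor: float64 -> float64, writer optional; from addr.factor
  addr.avatar: bytes -> bytes, writer required; from addr.avatar
  addr.height: float32 -> float64, writer optional; from addr.height
  => no violations; backward on Account: COMPATIBLE
the other Account changes do not affect what is asked:
  field height in record Address: type float32 changed to float64 -> fires only in the forward direction of Account, which is not asked here
  enum Priority (field channel in record Account): symbol CLOSED added -> fires no rule on Account, leaving the asked answer as it is


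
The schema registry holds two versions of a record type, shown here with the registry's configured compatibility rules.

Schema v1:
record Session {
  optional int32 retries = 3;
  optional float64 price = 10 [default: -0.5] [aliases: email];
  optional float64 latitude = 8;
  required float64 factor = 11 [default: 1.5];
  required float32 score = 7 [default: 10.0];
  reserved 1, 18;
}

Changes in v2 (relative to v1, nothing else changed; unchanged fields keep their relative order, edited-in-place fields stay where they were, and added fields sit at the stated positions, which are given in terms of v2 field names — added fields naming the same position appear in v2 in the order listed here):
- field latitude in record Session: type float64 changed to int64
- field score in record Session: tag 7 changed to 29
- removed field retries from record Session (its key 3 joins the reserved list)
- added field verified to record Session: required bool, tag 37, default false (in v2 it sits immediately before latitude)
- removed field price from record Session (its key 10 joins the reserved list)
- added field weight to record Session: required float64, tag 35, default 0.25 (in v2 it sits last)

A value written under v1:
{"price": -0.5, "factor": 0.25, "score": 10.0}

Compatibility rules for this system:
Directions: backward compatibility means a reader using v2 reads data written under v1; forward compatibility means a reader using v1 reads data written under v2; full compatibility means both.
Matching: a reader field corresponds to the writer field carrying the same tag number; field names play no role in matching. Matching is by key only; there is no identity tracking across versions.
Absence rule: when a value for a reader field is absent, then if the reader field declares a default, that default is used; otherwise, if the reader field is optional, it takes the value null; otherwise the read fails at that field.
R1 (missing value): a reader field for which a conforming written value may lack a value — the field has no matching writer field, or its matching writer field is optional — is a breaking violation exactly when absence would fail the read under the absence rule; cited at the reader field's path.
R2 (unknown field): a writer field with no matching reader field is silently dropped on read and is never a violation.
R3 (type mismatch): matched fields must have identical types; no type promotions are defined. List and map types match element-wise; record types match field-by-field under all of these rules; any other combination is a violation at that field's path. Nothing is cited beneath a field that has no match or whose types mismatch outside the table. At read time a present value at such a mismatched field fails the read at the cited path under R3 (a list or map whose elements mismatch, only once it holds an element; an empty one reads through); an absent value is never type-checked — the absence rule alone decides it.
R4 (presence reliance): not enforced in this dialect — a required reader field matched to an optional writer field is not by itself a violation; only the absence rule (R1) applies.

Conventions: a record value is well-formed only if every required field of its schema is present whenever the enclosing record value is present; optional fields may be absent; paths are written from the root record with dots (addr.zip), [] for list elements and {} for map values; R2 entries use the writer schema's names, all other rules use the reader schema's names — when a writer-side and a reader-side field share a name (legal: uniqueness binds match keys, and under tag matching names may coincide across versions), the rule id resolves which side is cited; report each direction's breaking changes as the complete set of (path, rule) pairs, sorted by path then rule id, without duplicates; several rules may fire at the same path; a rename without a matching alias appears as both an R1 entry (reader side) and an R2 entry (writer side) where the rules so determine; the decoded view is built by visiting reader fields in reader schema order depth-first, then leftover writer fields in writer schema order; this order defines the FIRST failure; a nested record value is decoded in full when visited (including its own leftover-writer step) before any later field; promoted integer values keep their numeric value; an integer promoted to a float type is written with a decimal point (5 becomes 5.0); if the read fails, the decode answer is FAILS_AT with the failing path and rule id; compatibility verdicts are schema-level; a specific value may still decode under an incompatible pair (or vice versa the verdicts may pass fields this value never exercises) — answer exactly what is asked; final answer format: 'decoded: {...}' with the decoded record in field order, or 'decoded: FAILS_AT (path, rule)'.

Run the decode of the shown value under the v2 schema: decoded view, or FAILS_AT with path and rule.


in Session below, arrows point writer -> reader
decode (reader v2):
  verified := false (missing; default applied)
  latitude := null (missing; optional => null)
  factor := 0.25
  score := 10.0 (missing; default applied)
  weight := 0.25 (missing; default applied)
  writer price: no reader field; dropped
  writer score: no reader field; dropped
  => decoded: {"verified": false, "latitude": null, "factor": 0.25, "score": 10.0, "weight": 0.25}
remaining Session differences; none change what is asked:
  field latitude in record Session: type float64 changed to int64 -> shifts the Session verdicts, not this decode
  field score in record Session: tag 7 changed to 29 -> inert under this dialect — no rule fires on Session and the result does not move

decoded: {"verified": false, "latitude": null, "factor": 0.25, "score": 10.0, "weight": 0.25}
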